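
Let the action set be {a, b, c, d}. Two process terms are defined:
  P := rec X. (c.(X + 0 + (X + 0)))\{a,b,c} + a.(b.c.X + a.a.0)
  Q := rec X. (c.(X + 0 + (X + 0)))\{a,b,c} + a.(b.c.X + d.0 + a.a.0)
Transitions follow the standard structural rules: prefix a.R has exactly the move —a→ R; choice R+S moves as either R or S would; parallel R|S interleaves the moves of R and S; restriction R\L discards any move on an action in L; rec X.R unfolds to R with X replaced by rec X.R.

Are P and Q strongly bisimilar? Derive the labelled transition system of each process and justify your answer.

Reachable graph of P (5 states):
  p0 = rec X. (c.(X + 0 + (X + 0)))\{a,b,c} + a.(b.c.X + a.a.0) → =a=> p1
  p1 = b.c.(rec X. (c.(X + 0 + (X + 0)))\{a,b,c} + a.(b.c.X + a.a.0)) + a.a.0 → =a=> p2, =b=> p3
  p2 = a.0 → =a=> p4
  p3 = c.(rec X. (c.(X + 0 + (X + 0)))\{a,b,c} + a.(b.c.X + a.a.0)) → =c=> p0
  p4 = 0 → (no moves)
Reachable graph of Q (5 states):
  q0 = rec X. (c.(X + 0 + (X + 0)))\{a,b,c} + a.(b.c.X + d.0 + a.a.0) → =a=> q1
  q1 = b.c.(rec X. (c.(X + 0 + (X + 0)))\{a,b,c} + a.(b.c.X + d.0 + a.a.0)) + d.0 + a.a.0 → =a=> q2, =b=> q3, =d=> q4
  q2 = a.0 → =a=> q4
  q3 = c.(rec X. (c.(X + 0 + (X + 0)))\{a,b,c} + a.(b.c.X + d.0 + a.a.0)) → =c=> q0
  q4 = 0 → (no moves)
Coarsest stable partition (strong bisimilarity classes):
  B0 = {p0}
  B1 = {p1}
  B2 = {p3}
  B3 = {p2, q2}
  B4 = {p4, q4}
  B5 = {q0}
  B6 = {q1}
  B7 = {q3}
p0 ∈ B0, q0 ∈ B5 → different blocks

not bisimilar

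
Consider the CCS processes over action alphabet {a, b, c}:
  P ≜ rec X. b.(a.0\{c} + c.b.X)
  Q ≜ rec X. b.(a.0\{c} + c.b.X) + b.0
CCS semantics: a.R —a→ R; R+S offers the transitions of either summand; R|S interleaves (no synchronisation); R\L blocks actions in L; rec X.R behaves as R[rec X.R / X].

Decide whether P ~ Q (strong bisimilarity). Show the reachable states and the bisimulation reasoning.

not bisimilar

Reachable graph of P (4 states):
  m0 = rec X. b.(a.0\{c} + c.b.X) has moves =b=> m1
  m1 = a.0\{c} + c.b.(rec X. b.(a.0\{c} + c.b.X)) has moves =a=> m2, =c=> m3
  m2 = 0\{c} has moves ·
  m3 = b.(rec X. b.(a.0\{c} + c.b.X)) has moves =b=> m0
Reachable graph of Q (5 states):
  n0 = rec X. b.(a.0\{c} + c.b.X) + b.0 has moves =b=> n1, =b=> n2
  n1 = 0 has moves ·
  n2 = a.0\{c} + c.b.(rec X. b.(a.0\{c} + c.b.X) + b.0) has moves =a=> n3, =c=> n4
  n3 = 0\{c} has moves ·
  n4 = b.(rec X. b.(a.0\{c} + c.b.X) + b.0) has moves =b=> n0
Coarsest stable partition (strong bisimilarity classes):
  B0 = {m0}
  B1 = {m1}
  B2 = {m3}
  B3 = {m2, n1, n3}
  B4 = {n0}
  B5 = {n2}
  B6 = {n4}
m0 ∈ B0, n0 ∈ B4 → different blocks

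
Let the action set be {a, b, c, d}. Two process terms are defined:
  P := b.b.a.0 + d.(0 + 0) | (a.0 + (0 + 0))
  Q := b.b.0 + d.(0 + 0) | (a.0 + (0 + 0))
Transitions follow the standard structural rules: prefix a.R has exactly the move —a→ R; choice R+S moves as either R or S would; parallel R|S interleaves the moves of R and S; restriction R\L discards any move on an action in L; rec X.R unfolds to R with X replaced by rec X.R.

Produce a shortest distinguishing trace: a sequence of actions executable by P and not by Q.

bba

P's transition system — 7 states:
  m0 = b.b.a.0 + d.(0 + 0) | (a.0 + (0 + 0)) | =a=> m1, =b=> m2, =d=> m3
  m1 = d.(0 + 0) | 0 | =d=> m4
  m2 = b.a.0 | =b=> m5
  m3 = (0 + 0) | (a.0 + (0 + 0)) | =a=> m4
  m4 = (0 + 0) | 0 | stopped
  m5 = a.0 | =a=> m6
  m6 = 0 | stopped
Q's transition system — 6 states:
  n0 = b.b.0 + d.(0 + 0) | (a.0 + (0 + 0)) | =a=> n1, =b=> n2, =d=> n3
  n1 = d.(0 + 0) | 0 | =d=> n4
  n2 = b.0 | =b=> n5
  n3 = (0 + 0) | (a.0 + (0 + 0)) | =a=> n4
  n4 = (0 + 0) | 0 | stopped
  n5 = 0 | stopped
Trace ⟨bba⟩ through P, begin at {m0}:
  [1] b ⇒ {m2}
  [2] b ⇒ {m5}
  [3] a ⇒ {m6}
  ✓ P
Trace ⟨bba⟩ through Q, begin at {n0}:
  [1] b ⇒ {n2}
  [2] b ⇒ {n5}
  [3] a ⇒ no successor for Q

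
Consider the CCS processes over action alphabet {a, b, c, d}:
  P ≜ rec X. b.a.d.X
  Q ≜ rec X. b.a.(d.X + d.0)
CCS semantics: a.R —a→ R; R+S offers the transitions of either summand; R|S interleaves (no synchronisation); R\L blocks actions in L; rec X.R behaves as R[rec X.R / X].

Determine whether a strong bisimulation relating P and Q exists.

LTS(P): 3 reachable states
  m0 = rec X. b.a.d.X :: --b--▸ m1
  m1 = a.d.(rec X. b.a.d.X) :: --a--▸ m2
  m2 = d.(rec X. b.a.d.X) :: --d--▸ m0
LTS(Q): 4 reachable states
  n0 = rec X. b.a.(d.X + d.0) :: --b--▸ n1
  n1 = a.(d.(rec X. b.a.(d.X + d.0)) + d.0) :: --a--▸ n2
  n2 = d.(rec X. b.a.(d.X + d.0)) + d.0 :: --d--▸ n0, --d--▸ n3
  n3 = 0 :: (no moves)
Coarsest stable partition (strong bisimilarity classes):
  B0 = {m0}
  B1 = {m1}
  B2 = {m2}
  B3 = {n0}
  B4 = {n1}
  B5 = {n2}
  B6 = {n3}
m0 ∈ B0, n0 ∈ B3 → different blocks

NO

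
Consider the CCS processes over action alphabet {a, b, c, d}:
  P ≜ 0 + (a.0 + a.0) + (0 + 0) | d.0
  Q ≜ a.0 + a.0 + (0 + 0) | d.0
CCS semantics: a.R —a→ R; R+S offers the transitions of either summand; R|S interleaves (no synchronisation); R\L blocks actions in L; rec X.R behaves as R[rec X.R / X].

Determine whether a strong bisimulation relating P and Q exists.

LTS(P): 3 reachable states
  p0 = 0 + (a.0 + a.0) + (0 + 0) | d.0 has moves -a-> p1, -d-> p2
  p1 = 0 has moves ∅
  p2 = (0 + 0) | 0 has moves ∅
LTS(Q): 3 reachable states
  q0 = a.0 + a.0 + (0 + 0) | d.0 has moves -a-> q1, -d-> q2
  q1 = 0 has moves ∅
  q2 = (0 + 0) | 0 has moves ∅
Partition-refinement fixed point:
  B0 = {p0, q0}
  B1 = {p1, p2, q1, q2}
p0 ∈ B0, q0 ∈ B0 → same block

P ~ Q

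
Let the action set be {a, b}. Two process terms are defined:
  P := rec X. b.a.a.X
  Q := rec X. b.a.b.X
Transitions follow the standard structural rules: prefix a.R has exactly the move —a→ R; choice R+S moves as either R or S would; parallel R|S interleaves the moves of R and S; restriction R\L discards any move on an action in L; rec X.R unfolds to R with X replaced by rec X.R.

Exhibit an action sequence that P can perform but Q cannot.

baa

LTS(P): 3 reachable states
  m0 = rec X. b.a.a.X → —b→ m1
  m1 = a.a.(rec X. b.a.a.X) → —a→ m2
  m2 = a.(rec X. b.a.a.X) → —a→ m0
LTS(Q): 3 reachable states
  n0 = rec X. b.a.b.X → —b→ n1
  n1 = a.b.(rec X. b.a.b.X) → —a→ n2
  n2 = b.(rec X. b.a.b.X) → —b→ n0
Trace ⟨baa⟩ through P, begin at {m0}:
  after b @ step 1: {m1}
  after a @ step 2: {m2}
  after a @ step 3: {m0}
  — P admits the full trace.
Trace ⟨baa⟩ through Q, begin at {n0}:
  after b @ step 1: {n1}
  after a @ step 2: {n2}
  after a @ step 3: ∅ (Q stuck)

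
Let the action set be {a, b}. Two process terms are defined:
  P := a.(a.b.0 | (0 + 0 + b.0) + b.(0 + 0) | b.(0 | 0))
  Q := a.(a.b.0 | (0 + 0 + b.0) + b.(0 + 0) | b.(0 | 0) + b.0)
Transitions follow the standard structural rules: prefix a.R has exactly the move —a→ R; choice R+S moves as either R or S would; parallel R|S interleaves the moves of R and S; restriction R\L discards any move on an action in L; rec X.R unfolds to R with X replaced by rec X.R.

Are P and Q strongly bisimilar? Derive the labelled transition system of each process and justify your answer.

P ≁ Q

P's transition system — 10 states:
  u0 = a.(a.b.0 | (0 + 0 + b.0) + b.(0 + 0) | b.(0 | 0)) | --a--▸ u1
  u1 = a.b.0 | (0 + 0 + b.0) + b.(0 + 0) | b.(0 | 0) | --a--▸ u2, --b--▸ u3, --b--▸ u4, --b--▸ u5
  u2 = b.0 | (0 + 0 + b.0) | --b--▸ u6, --b--▸ u7
  u3 = (0 + 0) | b.(0 | 0) | --b--▸ u8
  u4 = a.b.0 | 0 | --a--▸ u7
  u5 = b.(0 + 0) | (0 | 0) | --b--▸ u8
  u6 = 0 | (0 + 0 + b.0) | --b--▸ u9
  u7 = b.0 | 0 | --b--▸ u9
  u8 = (0 + 0) | (0 | 0) | deadlocked
  u9 = 0 | 0 | deadlocked
Q's transition system — 11 states:
  v0 = a.(a.b.0 | (0 + 0 + b.0) + b.(0 + 0) | b.(0 | 0) + b.0) | --a--▸ v1
  v1 = a.b.0 | (0 + 0 + b.0) + b.(0 + 0) | b.(0 | 0) + b.0 | --a--▸ v2, --b--▸ v3, --b--▸ v4, --b--▸ v5, --b--▸ v6
  v2 = b.0 | (0 + 0 + b.0) | --b--▸ v7, --b--▸ v8
  v3 = (0 + 0) | b.(0 | 0) | --b--▸ v9
  v4 = 0 | deadlocked
  v5 = a.b.0 | 0 | --a--▸ v8
  v6 = b.(0 + 0) | (0 | 0) | --b--▸ v9
  v7 = 0 | (0 + 0 + b.0) | --b--▸ v10
  v8 = b.0 | 0 | --b--▸ v10
  v9 = (0 + 0) | (0 | 0) | deadlocked
  v10 = 0 | 0 | deadlocked
Coarsest stable partition (strong bisimilarity classes):
  B0 = {u0}
  B1 = {u1}
  B2 = {u3, u5, u6, u7, v3, v6, v7, v8}
  B3 = {u8, u9, v10, v4, v9}
  B4 = {u2, v2}
  B5 = {u4, v5}
  B6 = {v0}
  B7 = {v1}
u0 ∈ B0, v0 ∈ B6 → different blocks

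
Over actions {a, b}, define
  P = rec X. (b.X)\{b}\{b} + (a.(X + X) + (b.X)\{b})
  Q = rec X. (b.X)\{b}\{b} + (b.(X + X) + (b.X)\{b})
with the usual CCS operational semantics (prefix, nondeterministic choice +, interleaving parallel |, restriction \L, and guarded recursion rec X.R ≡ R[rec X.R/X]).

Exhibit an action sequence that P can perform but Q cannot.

a

LTS(P): 2 reachable states
  u0 = rec X. (b.X)\{b}\{b} + (a.(X + X) + (b.X)\{b}) → ··a··> u1
  u1 = (rec X. (b.X)\{b}\{b} + (a.(X + X) + (b.X)\{b})) + (rec X. (b.X)\{b}\{b} + (a.(X + X) + (b.X)\{b})) → ··a··> u1
LTS(Q): 2 reachable states
  v0 = rec X. (b.X)\{b}\{b} + (b.(X + X) + (b.X)\{b}) → ··b··> v1
  v1 = (rec X. (b.X)\{b}\{b} + (b.(X + X) + (b.X)\{b})) + (rec X. (b.X)\{b}\{b} + (b.(X + X) + (b.X)\{b})) → ··b··> v1
Trace ⟨a⟩ through P, begin at {u0}:
  [1] a ⇒ {u1}
  ✓ P
Trace ⟨a⟩ through Q, begin at {v0}:
  [1] a ⇒ ∅  — Q cannot continue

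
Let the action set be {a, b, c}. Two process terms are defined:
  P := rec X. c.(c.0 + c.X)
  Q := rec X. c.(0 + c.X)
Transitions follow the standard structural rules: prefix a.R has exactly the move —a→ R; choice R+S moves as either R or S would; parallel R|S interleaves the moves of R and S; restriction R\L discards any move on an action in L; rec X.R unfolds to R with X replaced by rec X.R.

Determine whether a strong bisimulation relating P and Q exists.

P ≁ Q

Reachable graph of P (3 states):
  p0 = rec X. c.(c.0 + c.X) :: ··c··> p1
  p1 = c.0 + c.(rec X. c.(c.0 + c.X)) :: ··c··> p0, ··c··> p2
  p2 = 0 :: deadlocked
Reachable graph of Q (2 states):
  q0 = rec X. c.(0 + c.X) :: ··c··> q1
  q1 = 0 + c.(rec X. c.(0 + c.X)) :: ··c··> q0
Partition-refinement fixed point:
  B0 = {p0}
  B1 = {p1}
  B2 = {p2}
  B3 = {q0, q1}
p0 ∈ B0, q0 ∈ B3 → different blocks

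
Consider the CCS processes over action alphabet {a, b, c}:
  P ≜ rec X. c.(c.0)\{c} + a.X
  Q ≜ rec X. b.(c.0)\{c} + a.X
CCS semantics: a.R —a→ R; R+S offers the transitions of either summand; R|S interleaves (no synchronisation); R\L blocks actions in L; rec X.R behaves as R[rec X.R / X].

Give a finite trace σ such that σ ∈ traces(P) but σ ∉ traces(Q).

LTS(P): 2 reachable states
  m0 = rec X. c.(c.0)\{c} + a.X | =a=> m0, =c=> m1
  m1 = (c.0)\{c} | ·
LTS(Q): 2 reachable states
  n0 = rec X. b.(c.0)\{c} + a.X | =a=> n0, =b=> n1
  n1 = (c.0)\{c} | ·
Trace ⟨c⟩ through P, begin at {m0}:
  after c @ step 1: {m1}
  ✓ P
Trace ⟨c⟩ through Q, begin at {n0}:
  after c @ step 1: no successor for Q

c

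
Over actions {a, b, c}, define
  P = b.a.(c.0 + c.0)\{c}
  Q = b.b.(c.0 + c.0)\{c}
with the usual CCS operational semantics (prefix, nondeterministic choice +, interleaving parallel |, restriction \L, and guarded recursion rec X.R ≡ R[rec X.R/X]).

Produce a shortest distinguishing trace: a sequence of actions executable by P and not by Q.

ba

LTS(P): 3 reachable states
  u0 = b.a.(c.0 + c.0)\{c} :: ··b··> u1
  u1 = a.(c.0 + c.0)\{c} :: ··a··> u2
  u2 = (c.0 + c.0)\{c} :: (no moves)
LTS(Q): 3 reachable states
  v0 = b.b.(c.0 + c.0)\{c} :: ··b··> v1
  v1 = b.(c.0 + c.0)\{c} :: ··b··> v2
  v2 = (c.0 + c.0)\{c} :: (no moves)
Trace ⟨ba⟩ through P, begin at {u0}:
  [1] b ⇒ {u1}
  [2] a ⇒ {u2}
  P completes σ.
Trace ⟨ba⟩ through Q, begin at {v0}:
  [1] b ⇒ {v1}
  [2] a ⇒ no successor for Q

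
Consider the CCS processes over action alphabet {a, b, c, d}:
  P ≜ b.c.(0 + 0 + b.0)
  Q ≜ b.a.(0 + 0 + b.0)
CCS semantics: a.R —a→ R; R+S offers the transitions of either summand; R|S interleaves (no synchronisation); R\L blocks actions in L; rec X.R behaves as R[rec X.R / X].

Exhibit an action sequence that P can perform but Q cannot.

bc

LTS(P): 4 reachable states
  p0 = b.c.(0 + 0 + b.0) has moves —b→ p1
  p1 = c.(0 + 0 + b.0) has moves —c→ p2
  p2 = 0 + 0 + b.0 has moves —b→ p3
  p3 = 0 has moves deadlocked
LTS(Q): 4 reachable states
  q0 = b.a.(0 + 0 + b.0) has moves —b→ q1
  q1 = a.(0 + 0 + b.0) has moves —a→ q2
  q2 = 0 + 0 + b.0 has moves —b→ q3
  q3 = 0 has moves deadlocked
Run σ = ⟨bc⟩ on P: start {p0}
  [1] b ⇒ {p1}
  [2] c ⇒ {p2}
  P completes σ.
Run σ = ⟨bc⟩ on Q: start {q0}
  [1] b ⇒ {q1}
  [2] c ⇒ ∅  — Q cannot continue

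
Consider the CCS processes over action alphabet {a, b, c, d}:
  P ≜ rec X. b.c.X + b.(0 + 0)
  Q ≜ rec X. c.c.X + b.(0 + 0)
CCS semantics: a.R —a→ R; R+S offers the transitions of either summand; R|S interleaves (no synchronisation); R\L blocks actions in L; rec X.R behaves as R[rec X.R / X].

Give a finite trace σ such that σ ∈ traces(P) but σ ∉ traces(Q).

LTS(P): 3 reachable states
  m0 = rec X. b.c.X + b.(0 + 0) :: --b--▸ m1, --b--▸ m2
  m1 = 0 + 0 :: ·
  m2 = c.(rec X. b.c.X + b.(0 + 0)) :: --c--▸ m0
LTS(Q): 3 reachable states
  n0 = rec X. c.c.X + b.(0 + 0) :: --b--▸ n1, --c--▸ n2
  n1 = 0 + 0 :: ·
  n2 = c.(rec X. c.c.X + b.(0 + 0)) :: --c--▸ n0
Run σ = ⟨bc⟩ on P: start {m0}
  [1] b ⇒ {m1, m2}
  [2] c ⇒ {m0}
  — P admits the full trace.
Run σ = ⟨bc⟩ on Q: start {n0}
  [1] b ⇒ {n1}
  [2] c ⇒ no successor for Q

bc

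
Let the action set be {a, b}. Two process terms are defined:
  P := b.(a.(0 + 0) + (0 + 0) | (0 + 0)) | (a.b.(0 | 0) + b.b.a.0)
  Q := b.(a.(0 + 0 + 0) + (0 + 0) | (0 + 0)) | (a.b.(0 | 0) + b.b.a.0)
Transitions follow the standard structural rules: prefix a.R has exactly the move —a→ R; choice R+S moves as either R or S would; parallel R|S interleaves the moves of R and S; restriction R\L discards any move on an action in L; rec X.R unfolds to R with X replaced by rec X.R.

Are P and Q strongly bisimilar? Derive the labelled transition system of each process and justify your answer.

Reachable graph of P (18 states):
  u0 = b.(a.(0 + 0) + (0 + 0) | (0 + 0)) | (a.b.(0 | 0) + b.b.a.0) → —a→ u1, —b→ u2, —b→ u3
  u1 = b.(a.(0 + 0) + (0 + 0) | (0 + 0)) | b.(0 | 0) → —b→ u4, —b→ u5
  u2 = (a.(0 + 0) + (0 + 0) | (0 + 0)) | (a.b.(0 | 0) + b.b.a.0) → —a→ u4, —a→ u6, —b→ u7
  u3 = b.(a.(0 + 0) + (0 + 0) | (0 + 0)) | b.a.0 → —b→ u7, —b→ u8
  u4 = (a.(0 + 0) + (0 + 0) | (0 + 0)) | b.(0 | 0) → —a→ u9, —b→ u10
  u5 = b.(a.(0 + 0) + (0 + 0) | (0 + 0)) | (0 | 0) → —b→ u10
  u6 = (0 + 0) | (a.b.(0 | 0) + b.b.a.0) → —a→ u9, —b→ u11
  u7 = (a.(0 + 0) + (0 + 0) | (0 + 0)) | b.a.0 → —a→ u11, —b→ u12
  u8 = b.(a.(0 + 0) + (0 + 0) | (0 + 0)) | a.0 → —a→ u13, —b→ u12
  u9 = (0 + 0) | b.(0 | 0) → —b→ u14
  u10 = (a.(0 + 0) + (0 + 0) | (0 + 0)) | (0 | 0) → —a→ u14
  u11 = (0 + 0) | b.a.0 → —b→ u15
  u12 = (a.(0 + 0) + (0 + 0) | (0 + 0)) | a.0 → —a→ u15, —a→ u16
  u13 = b.(a.(0 + 0) + (0 + 0) | (0 + 0)) | 0 → —b→ u16
  u14 = (0 + 0) | (0 | 0) → ∅
  u15 = (0 + 0) | a.0 → —a→ u17
  u16 = (a.(0 + 0) + (0 + 0) | (0 + 0)) | 0 → —a→ u17
  u17 = (0 + 0) | 0 → ∅
Reachable graph of Q (18 states):
  v0 = b.(a.(0 + 0 + 0) + (0 + 0) | (0 + 0)) | (a.b.(0 | 0) + b.b.a.0) → —a→ v1, —b→ v2, —b→ v3
  v1 = b.(a.(0 + 0 + 0) + (0 + 0) | (0 + 0)) | b.(0 | 0) → —b→ v4, —b→ v5
  v2 = (a.(0 + 0 + 0) + (0 + 0) | (0 + 0)) | (a.b.(0 | 0) + b.b.a.0) → —a→ v4, —a→ v6, —b→ v7
  v3 = b.(a.(0 + 0 + 0) + (0 + 0) | (0 + 0)) | b.a.0 → —b→ v7, —b→ v8
  v4 = (a.(0 + 0 + 0) + (0 + 0) | (0 + 0)) | b.(0 | 0) → —a→ v9, —b→ v10
  v5 = b.(a.(0 + 0 + 0) + (0 + 0) | (0 + 0)) | (0 | 0) → —b→ v10
  v6 = (0 + 0 + 0) | (a.b.(0 | 0) + b.b.a.0) → —a→ v9, —b→ v11
  v7 = (a.(0 + 0 + 0) + (0 + 0) | (0 + 0)) | b.a.0 → —a→ v11, —b→ v12
  v8 = b.(a.(0 + 0 + 0) + (0 + 0) | (0 + 0)) | a.0 → —a→ v13, —b→ v12
  v9 = (0 + 0 + 0) | b.(0 | 0) → —b→ v14
  v10 = (a.(0 + 0 + 0) + (0 + 0) | (0 + 0)) | (0 | 0) → —a→ v14
  v11 = (0 + 0 + 0) | b.a.0 → —b→ v15
  v12 = (a.(0 + 0 + 0) + (0 + 0) | (0 + 0)) | a.0 → —a→ v15, —a→ v16
  v13 = b.(a.(0 + 0 + 0) + (0 + 0) | (0 + 0)) | 0 → —b→ v16
  v14 = (0 + 0 + 0) | (0 | 0) → ∅
  v15 = (0 + 0 + 0) | a.0 → —a→ v17
  v16 = (a.(0 + 0 + 0) + (0 + 0) | (0 + 0)) | 0 → —a→ v17
  v17 = (0 + 0 + 0) | 0 → ∅
Bisimilarity quotient blocks:
  B0 = {u0, v0}
  B1 = {u3, v3}
  B2 = {u7, u8, v7, v8}
  B3 = {u12, v12}
  B4 = {u10, u15, u16, v10, v15, v16}
  B5 = {u14, u17, v14, v17}
  B6 = {u11, u13, u5, v11, v13, v5}
  B7 = {u1, v1}
  B8 = {u4, v4}
  B9 = {u9, v9}
  B10 = {u2, v2}
  B11 = {u6, v6}
u0 ∈ B0, v0 ∈ B0 → same block

bisimilar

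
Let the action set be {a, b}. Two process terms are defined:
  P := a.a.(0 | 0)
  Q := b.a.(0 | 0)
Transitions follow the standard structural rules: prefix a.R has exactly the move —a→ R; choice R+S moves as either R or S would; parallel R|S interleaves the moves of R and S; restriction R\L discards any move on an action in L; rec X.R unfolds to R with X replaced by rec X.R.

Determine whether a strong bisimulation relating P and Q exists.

not bisimilar

LTS(P): 3 reachable states
  m0 = a.a.(0 | 0) has moves —a→ m1
  m1 = a.(0 | 0) has moves —a→ m2
  m2 = 0 | 0 has moves deadlocked
LTS(Q): 3 reachable states
  n0 = b.a.(0 | 0) has moves —b→ n1
  n1 = a.(0 | 0) has moves —a→ n2
  n2 = 0 | 0 has moves deadlocked
Coarsest stable partition (strong bisimilarity classes):
  B0 = {m0}
  B1 = {m1, n1}
  B2 = {m2, n2}
  B3 = {n0}
m0 ∈ B0, n0 ∈ B3 → different blocks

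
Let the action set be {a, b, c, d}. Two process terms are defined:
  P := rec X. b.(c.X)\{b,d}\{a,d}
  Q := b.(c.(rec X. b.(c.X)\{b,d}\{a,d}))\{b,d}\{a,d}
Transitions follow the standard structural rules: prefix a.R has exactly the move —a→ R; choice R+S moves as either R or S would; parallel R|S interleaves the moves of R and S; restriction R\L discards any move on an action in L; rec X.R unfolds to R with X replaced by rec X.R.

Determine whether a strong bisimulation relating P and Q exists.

YES

LTS(P): 3 reachable states
  s0 = rec X. b.(c.X)\{b,d}\{a,d} ⊢ ··b··> s1
  s1 = (c.(rec X. b.(c.X)\{b,d}\{a,d}))\{b,d}\{a,d} ⊢ ··c··> s2
  s2 = (rec X. b.(c.X)\{b,d}\{a,d})\{b,d}\{a,d} ⊢ (no moves)
LTS(Q): 3 reachable states
  t0 = b.(c.(rec X. b.(c.X)\{b,d}\{a,d}))\{b,d}\{a,d} ⊢ ··b··> t1
  t1 = (c.(rec X. b.(c.X)\{b,d}\{a,d}))\{b,d}\{a,d} ⊢ ··c··> t2
  t2 = (rec X. b.(c.X)\{b,d}\{a,d})\{b,d}\{a,d} ⊢ (no moves)
Partition-refinement fixed point:
  B0 = {s0, t0}
  B1 = {s1, t1}
  B2 = {s2, t2}
s0 ∈ B0, t0 ∈ B0 → same block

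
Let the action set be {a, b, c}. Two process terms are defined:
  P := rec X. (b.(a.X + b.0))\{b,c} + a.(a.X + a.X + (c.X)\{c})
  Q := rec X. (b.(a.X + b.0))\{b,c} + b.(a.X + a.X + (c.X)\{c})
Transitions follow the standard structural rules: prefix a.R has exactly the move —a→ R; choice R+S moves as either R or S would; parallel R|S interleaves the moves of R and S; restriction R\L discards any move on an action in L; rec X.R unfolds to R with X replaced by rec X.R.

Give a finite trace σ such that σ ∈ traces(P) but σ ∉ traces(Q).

a

P's transition system — 2 states:
  m0 = rec X. (b.(a.X + b.0))\{b,c} + a.(a.X + a.X + (c.X)\{c}) ⊢ --a--▸ m1
  m1 = a.(rec X. (b.(a.X + b.0))\{b,c} + a.(a.X + a.X + (c.X)\{c})) + a.(rec X. (b.(a.X + b.0))\{b,c} + a.(a.X + a.X + (c.X)\{c})) + (c.(rec X. (b.(a.X + b.0))\{b,c} + a.(a.X + a.X + (c.X)\{c})))\{c} ⊢ --a--▸ m0
Q's transition system — 2 states:
  n0 = rec X. (b.(a.X + b.0))\{b,c} + b.(a.X + a.X + (c.X)\{c}) ⊢ --b--▸ n1
  n1 = a.(rec X. (b.(a.X + b.0))\{b,c} + b.(a.X + a.X + (c.X)\{c})) + a.(rec X. (b.(a.X + b.0))\{b,c} + b.(a.X + a.X + (c.X)\{c})) + (c.(rec X. (b.(a.X + b.0))\{b,c} + b.(a.X + a.X + (c.X)\{c})))\{c} ⊢ --a--▸ n0
Trace ⟨a⟩ through P, begin at {m0}:
  after a @ step 1: {m1}
  P completes σ.
Trace ⟨a⟩ through Q, begin at {n0}:
  after a @ step 1: ∅ (Q stuck)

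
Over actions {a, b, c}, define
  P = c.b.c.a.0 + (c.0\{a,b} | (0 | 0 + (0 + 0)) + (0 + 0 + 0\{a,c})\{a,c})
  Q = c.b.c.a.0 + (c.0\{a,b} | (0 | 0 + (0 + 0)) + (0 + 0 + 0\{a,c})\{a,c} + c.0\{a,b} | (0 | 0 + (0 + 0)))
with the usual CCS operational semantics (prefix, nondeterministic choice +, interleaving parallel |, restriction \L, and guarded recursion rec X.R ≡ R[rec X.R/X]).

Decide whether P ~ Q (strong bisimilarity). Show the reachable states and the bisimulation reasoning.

LTS(P): 6 reachable states
  u0 = c.b.c.a.0 + (c.0\{a,b} | (0 | 0 + (0 + 0)) + (0 + 0 + 0\{a,c})\{a,c}) has moves -c-> u1, -c-> u2
  u1 = 0\{a,b} | (0 | 0 + (0 + 0)) has moves (no moves)
  u2 = b.c.a.0 has moves -b-> u3
  u3 = c.a.0 has moves -c-> u4
  u4 = a.0 has moves -a-> u5
  u5 = 0 has moves (no moves)
LTS(Q): 6 reachable states
  v0 = c.b.c.a.0 + (c.0\{a,b} | (0 | 0 + (0 + 0)) + (0 + 0 + 0\{a,c})\{a,c} + c.0\{a,b} | (0 | 0 + (0 + 0))) has moves -c-> v1, -c-> v2
  v1 = 0\{a,b} | (0 | 0 + (0 + 0)) has moves (no moves)
  v2 = b.c.a.0 has moves -b-> v3
  v3 = c.a.0 has moves -c-> v4
  v4 = a.0 has moves -a-> v5
  v5 = 0 has moves (no moves)
Partition-refinement fixed point:
  B0 = {u0, v0}
  B1 = {u2, v2}
  B2 = {u3, v3}
  B3 = {u4, v4}
  B4 = {u1, u5, v1, v5}
u0 ∈ B0, v0 ∈ B0 → same block

YES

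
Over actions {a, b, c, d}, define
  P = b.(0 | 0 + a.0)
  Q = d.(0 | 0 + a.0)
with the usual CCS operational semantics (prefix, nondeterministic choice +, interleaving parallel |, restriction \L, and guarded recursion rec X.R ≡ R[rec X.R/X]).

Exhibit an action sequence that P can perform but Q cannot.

P's transition system — 3 states:
  s0 = b.(0 | 0 + a.0) :: -b-> s1
  s1 = 0 | 0 + a.0 :: -a-> s2
  s2 = 0 :: ∅
Q's transition system — 3 states:
  t0 = d.(0 | 0 + a.0) :: -d-> t1
  t1 = 0 | 0 + a.0 :: -a-> t2
  t2 = 0 :: ∅
Trace ⟨b⟩ through P, begin at {s0}:
  step 1 (b): {s1}
  — P admits the full trace.
Trace ⟨b⟩ through Q, begin at {t0}:
  step 1 (b): no successor for Q

b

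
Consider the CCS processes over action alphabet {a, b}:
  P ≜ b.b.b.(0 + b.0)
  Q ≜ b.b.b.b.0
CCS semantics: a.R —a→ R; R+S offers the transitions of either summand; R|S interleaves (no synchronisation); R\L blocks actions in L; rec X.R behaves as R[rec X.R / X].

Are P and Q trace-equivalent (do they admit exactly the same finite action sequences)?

LTS(P): 5 reachable states
  s0 = b.b.b.(0 + b.0) → —b→ s1
  s1 = b.b.(0 + b.0) → —b→ s2
  s2 = b.(0 + b.0) → —b→ s3
  s3 = 0 + b.0 → —b→ s4
  s4 = 0 → ·
LTS(Q): 5 reachable states
  t0 = b.b.b.b.0 → —b→ t1
  t1 = b.b.b.0 → —b→ t2
  t2 = b.b.0 → —b→ t3
  t3 = b.0 → —b→ t4
  t4 = 0 → ·
Bisimilarity quotient blocks:
  B0 = {s0, t0}
  B1 = {s1, t1}
  B2 = {s2, t2}
  B3 = {s3, t3}
  B4 = {s4, t4}
s0 ∈ B0, t0 ∈ B0 → same block
Bisimilar ⇒ trace-equivalent.

trace-equivalent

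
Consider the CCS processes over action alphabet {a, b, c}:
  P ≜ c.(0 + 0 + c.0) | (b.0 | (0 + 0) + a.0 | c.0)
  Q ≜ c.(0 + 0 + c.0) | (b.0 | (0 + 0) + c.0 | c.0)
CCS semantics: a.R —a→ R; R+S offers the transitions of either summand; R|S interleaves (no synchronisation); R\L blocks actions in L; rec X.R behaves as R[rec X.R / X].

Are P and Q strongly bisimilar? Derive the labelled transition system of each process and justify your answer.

LTS(P): 15 reachable states
  u0 = c.(0 + 0 + c.0) | (b.0 | (0 + 0) + a.0 | c.0) :: =a=> u1, =b=> u2, =c=> u3, =c=> u4
  u1 = c.(0 + 0 + c.0) | (0 | c.0) :: =c=> u5, =c=> u6
  u2 = c.(0 + 0 + c.0) | (0 | (0 + 0)) :: =c=> u7
  u3 = (0 + 0 + c.0) | (b.0 | (0 + 0) + a.0 | c.0) :: =a=> u5, =b=> u7, =c=> u8, =c=> u9
  u4 = c.(0 + 0 + c.0) | (a.0 | 0) :: =a=> u6, =c=> u8
  u5 = (0 + 0 + c.0) | (0 | c.0) :: =c=> u10, =c=> u11
  u6 = c.(0 + 0 + c.0) | (0 | 0) :: =c=> u10
  u7 = (0 + 0 + c.0) | (0 | (0 + 0)) :: =c=> u12
  u8 = (0 + 0 + c.0) | (a.0 | 0) :: =a=> u10, =c=> u13
  u9 = 0 | (b.0 | (0 + 0) + a.0 | c.0) :: =a=> u11, =b=> u12, =c=> u13
  u10 = (0 + 0 + c.0) | (0 | 0) :: =c=> u14
  u11 = 0 | (0 | c.0) :: =c=> u14
  u12 = 0 | (0 | (0 + 0)) :: (no moves)
  u13 = 0 | (a.0 | 0) :: =a=> u14
  u14 = 0 | (0 | 0) :: (no moves)
LTS(Q): 15 reachable states
  v0 = c.(0 + 0 + c.0) | (b.0 | (0 + 0) + c.0 | c.0) :: =b=> v1, =c=> v2, =c=> v3, =c=> v4
  v1 = c.(0 + 0 + c.0) | (0 | (0 + 0)) :: =c=> v5
  v2 = (0 + 0 + c.0) | (b.0 | (0 + 0) + c.0 | c.0) :: =b=> v5, =c=> v6, =c=> v7, =c=> v8
  v3 = c.(0 + 0 + c.0) | (0 | c.0) :: =c=> v6, =c=> v9
  v4 = c.(0 + 0 + c.0) | (c.0 | 0) :: =c=> v7, =c=> v9
  v5 = (0 + 0 + c.0) | (0 | (0 + 0)) :: =c=> v10
  v6 = (0 + 0 + c.0) | (0 | c.0) :: =c=> v11, =c=> v12
  v7 = (0 + 0 + c.0) | (c.0 | 0) :: =c=> v11, =c=> v13
  v8 = 0 | (b.0 | (0 + 0) + c.0 | c.0) :: =b=> v10, =c=> v12, =c=> v13
  v9 = c.(0 + 0 + c.0) | (0 | 0) :: =c=> v11
  v10 = 0 | (0 | (0 + 0)) :: (no moves)
  v11 = (0 + 0 + c.0) | (0 | 0) :: =c=> v14
  v12 = 0 | (0 | c.0) :: =c=> v14
  v13 = 0 | (c.0 | 0) :: =c=> v14
  v14 = 0 | (0 | 0) :: (no moves)
Partition-refinement fixed point:
  B0 = {u0}
  B1 = {u3}
  B2 = {u9}
  B3 = {u12, u14, v10, v14}
  B4 = {u10, u11, u7, v11, v12, v13, v5}
  B5 = {u13}
  B6 = {u8}
  B7 = {u2, u5, u6, v1, v6, v7, v9}
  B8 = {u4}
  B9 = {u1, v3, v4}
  B10 = {v0}
  B11 = {v2}
  B12 = {v8}
u0 ∈ B0, v0 ∈ B10 → different blocks

P ≁ Q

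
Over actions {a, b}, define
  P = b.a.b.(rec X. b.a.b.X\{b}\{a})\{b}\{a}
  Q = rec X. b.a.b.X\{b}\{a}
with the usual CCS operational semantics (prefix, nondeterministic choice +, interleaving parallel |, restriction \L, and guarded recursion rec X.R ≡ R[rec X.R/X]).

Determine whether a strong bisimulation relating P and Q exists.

LTS(P): 4 reachable states
  u0 = b.a.b.(rec X. b.a.b.X\{b}\{a})\{b}\{a} has moves ··b··> u1
  u1 = a.b.(rec X. b.a.b.X\{b}\{a})\{b}\{a} has moves ··a··> u2
  u2 = b.(rec X. b.a.b.X\{b}\{a})\{b}\{a} has moves ··b··> u3
  u3 = (rec X. b.a.b.X\{b}\{a})\{b}\{a} has moves (no moves)
LTS(Q): 4 reachable states
  v0 = rec X. b.a.b.X\{b}\{a} has moves ··b··> v1
  v1 = a.b.(rec X. b.a.b.X\{b}\{a})\{b}\{a} has moves ··a··> v2
  v2 = b.(rec X. b.a.b.X\{b}\{a})\{b}\{a} has moves ··b··> v3
  v3 = (rec X. b.a.b.X\{b}\{a})\{b}\{a} has moves (no moves)
Bisimilarity quotient blocks:
  B0 = {u0, v0}
  B1 = {u1, v1}
  B2 = {u2, v2}
  B3 = {u3, v3}
u0 ∈ B0, v0 ∈ B0 → same block

bisimilar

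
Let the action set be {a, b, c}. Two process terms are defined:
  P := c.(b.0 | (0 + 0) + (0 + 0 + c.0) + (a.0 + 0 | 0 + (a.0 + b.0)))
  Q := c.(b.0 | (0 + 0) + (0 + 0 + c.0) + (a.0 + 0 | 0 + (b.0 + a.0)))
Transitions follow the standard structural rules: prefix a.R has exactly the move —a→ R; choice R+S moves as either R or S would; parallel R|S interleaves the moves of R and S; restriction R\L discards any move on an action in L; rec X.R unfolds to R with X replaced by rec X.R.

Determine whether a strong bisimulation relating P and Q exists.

LTS(P): 4 reachable states
  p0 = c.(b.0 | (0 + 0) + (0 + 0 + c.0) + (a.0 + 0 | 0 + (a.0 + b.0))) ⊢ —c→ p1
  p1 = b.0 | (0 + 0) + (0 + 0 + c.0) + (a.0 + 0 | 0 + (a.0 + b.0)) ⊢ —a→ p2, —b→ p2, —b→ p3, —c→ p2
  p2 = 0 ⊢ (no moves)
  p3 = 0 | (0 + 0) ⊢ (no moves)
LTS(Q): 4 reachable states
  q0 = c.(b.0 | (0 + 0) + (0 + 0 + c.0) + (a.0 + 0 | 0 + (b.0 + a.0))) ⊢ —c→ q1
  q1 = b.0 | (0 + 0) + (0 + 0 + c.0) + (a.0 + 0 | 0 + (b.0 + a.0)) ⊢ —a→ q2, —b→ q2, —b→ q3, —c→ q2
  q2 = 0 ⊢ (no moves)
  q3 = 0 | (0 + 0) ⊢ (no moves)
Coarsest stable partition (strong bisimilarity classes):
  B0 = {p0, q0}
  B1 = {p1, q1}
  B2 = {p2, p3, q2, q3}
p0 ∈ B0, q0 ∈ B0 → same block

bisimilar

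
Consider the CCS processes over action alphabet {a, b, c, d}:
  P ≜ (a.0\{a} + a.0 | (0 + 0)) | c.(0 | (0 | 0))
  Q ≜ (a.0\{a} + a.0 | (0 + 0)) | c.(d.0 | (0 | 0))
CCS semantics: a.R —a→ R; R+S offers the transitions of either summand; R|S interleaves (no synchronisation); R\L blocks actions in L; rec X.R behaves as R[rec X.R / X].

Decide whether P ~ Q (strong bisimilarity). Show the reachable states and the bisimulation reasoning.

NO

Reachable graph of P (6 states):
  m0 = (a.0\{a} + a.0 | (0 + 0)) | c.(0 | (0 | 0)) → ··a··> m1, ··a··> m2, ··c··> m3
  m1 = 0 | (0 + 0) | c.(0 | (0 | 0)) → ··c··> m4
  m2 = 0\{a} | c.(0 | (0 | 0)) → ··c··> m5
  m3 = (a.0\{a} + a.0 | (0 + 0)) | (0 | (0 | 0)) → ··a··> m4, ··a··> m5
  m4 = 0 | (0 + 0) | (0 | (0 | 0)) → deadlocked
  m5 = 0\{a} | (0 | (0 | 0)) → deadlocked
Reachable graph of Q (9 states):
  n0 = (a.0\{a} + a.0 | (0 + 0)) | c.(d.0 | (0 | 0)) → ··a··> n1, ··a··> n2, ··c··> n3
  n1 = 0 | (0 + 0) | c.(d.0 | (0 | 0)) → ··c··> n4
  n2 = 0\{a} | c.(d.0 | (0 | 0)) → ··c··> n5
  n3 = (a.0\{a} + a.0 | (0 + 0)) | (d.0 | (0 | 0)) → ··a··> n4, ··a··> n5, ··d··> n6
  n4 = 0 | (0 + 0) | (d.0 | (0 | 0)) → ··d··> n7
  n5 = 0\{a} | (d.0 | (0 | 0)) → ··d··> n8
  n6 = (a.0\{a} + a.0 | (0 + 0)) | (0 | (0 | 0)) → ··a··> n7, ··a··> n8
  n7 = 0 | (0 + 0) | (0 | (0 | 0)) → deadlocked
  n8 = 0\{a} | (0 | (0 | 0)) → deadlocked
Bisimilarity quotient blocks:
  B0 = {m0}
  B1 = {m1, m2}
  B2 = {m4, m5, n7, n8}
  B3 = {m3, n6}
  B4 = {n0}
  B5 = {n3}
  B6 = {n4, n5}
  B7 = {n1, n2}
m0 ∈ B0, n0 ∈ B4 → different blocks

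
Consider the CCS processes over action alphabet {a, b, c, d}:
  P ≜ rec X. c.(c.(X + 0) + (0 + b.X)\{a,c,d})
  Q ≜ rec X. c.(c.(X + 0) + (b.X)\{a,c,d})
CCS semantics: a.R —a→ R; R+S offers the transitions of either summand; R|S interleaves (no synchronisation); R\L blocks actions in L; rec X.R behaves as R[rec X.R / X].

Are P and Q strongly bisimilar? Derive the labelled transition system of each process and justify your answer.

P ~ Q

P's transition system — 4 states:
  u0 = rec X. c.(c.(X + 0) + (0 + b.X)\{a,c,d}) → --c--▸ u1
  u1 = c.((rec X. c.(c.(X + 0) + (0 + b.X)\{a,c,d})) + 0) + (0 + b.(rec X. c.(c.(X + 0) + (0 + b.X)\{a,c,d})))\{a,c,d} → --b--▸ u2, --c--▸ u3
  u2 = (rec X. c.(c.(X + 0) + (0 + b.X)\{a,c,d}))\{a,c,d} → deadlocked
  u3 = (rec X. c.(c.(X + 0) + (0 + b.X)\{a,c,d})) + 0 → --c--▸ u1
Q's transition system — 4 states:
  v0 = rec X. c.(c.(X + 0) + (b.X)\{a,c,d}) → --c--▸ v1
  v1 = c.((rec X. c.(c.(X + 0) + (b.X)\{a,c,d})) + 0) + (b.(rec X. c.(c.(X + 0) + (b.X)\{a,c,d})))\{a,c,d} → --b--▸ v2, --c--▸ v3
  v2 = (rec X. c.(c.(X + 0) + (b.X)\{a,c,d}))\{a,c,d} → deadlocked
  v3 = (rec X. c.(c.(X + 0) + (b.X)\{a,c,d})) + 0 → --c--▸ v1
Partition-refinement fixed point:
  B0 = {u0, u3, v0, v3}
  B1 = {u1, v1}
  B2 = {u2, v2}
u0 ∈ B0, v0 ∈ B0 → same block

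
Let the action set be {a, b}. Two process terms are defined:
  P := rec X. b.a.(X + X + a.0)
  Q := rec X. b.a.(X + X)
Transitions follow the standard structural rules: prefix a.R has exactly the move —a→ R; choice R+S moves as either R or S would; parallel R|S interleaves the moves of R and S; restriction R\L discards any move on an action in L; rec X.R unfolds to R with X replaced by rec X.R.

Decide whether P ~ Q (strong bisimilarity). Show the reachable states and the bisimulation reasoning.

not bisimilar

LTS(P): 4 reachable states
  m0 = rec X. b.a.(X + X + a.0) | -b-> m1
  m1 = a.((rec X. b.a.(X + X + a.0)) + (rec X. b.a.(X + X + a.0)) + a.0) | -a-> m2
  m2 = (rec X. b.a.(X + X + a.0)) + (rec X. b.a.(X + X + a.0)) + a.0 | -a-> m3, -b-> m1
  m3 = 0 | ∅
LTS(Q): 3 reachable states
  n0 = rec X. b.a.(X + X) | -b-> n1
  n1 = a.((rec X. b.a.(X + X)) + (rec X. b.a.(X + X))) | -a-> n2
  n2 = (rec X. b.a.(X + X)) + (rec X. b.a.(X + X)) | -b-> n1
Bisimilarity quotient blocks:
  B0 = {m0}
  B1 = {m1}
  B2 = {m2}
  B3 = {m3}
  B4 = {n0, n2}
  B5 = {n1}
m0 ∈ B0, n0 ∈ B4 → different blocks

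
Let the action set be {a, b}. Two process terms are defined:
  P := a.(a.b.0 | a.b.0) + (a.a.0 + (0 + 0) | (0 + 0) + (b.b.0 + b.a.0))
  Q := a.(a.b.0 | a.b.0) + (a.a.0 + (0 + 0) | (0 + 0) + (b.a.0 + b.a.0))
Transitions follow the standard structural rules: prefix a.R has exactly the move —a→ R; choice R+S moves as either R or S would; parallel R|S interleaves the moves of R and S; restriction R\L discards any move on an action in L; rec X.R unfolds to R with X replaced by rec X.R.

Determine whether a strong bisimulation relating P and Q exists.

not bisimilar

LTS(P): 13 reachable states
  p0 = a.(a.b.0 | a.b.0) + (a.a.0 + (0 + 0) | (0 + 0) + (b.b.0 + b.a.0)) | ··a··> p1, ··a··> p2, ··b··> p1, ··b··> p3
  p1 = a.0 | ··a··> p4
  p2 = a.b.0 | a.b.0 | ··a··> p5, ··a··> p6
  p3 = b.0 | ··b··> p4
  p4 = 0 | (no moves)
  p5 = a.b.0 | b.0 | ··a··> p7, ··b··> p8
  p6 = b.0 | a.b.0 | ··a··> p7, ··b··> p9
  p7 = b.0 | b.0 | ··b··> p10, ··b··> p11
  p8 = a.b.0 | 0 | ··a··> p11
  p9 = 0 | a.b.0 | ··a··> p10
  p10 = 0 | b.0 | ··b··> p12
  p11 = b.0 | 0 | ··b··> p12
  p12 = 0 | 0 | (no moves)
LTS(Q): 12 reachable states
  q0 = a.(a.b.0 | a.b.0) + (a.a.0 + (0 + 0) | (0 + 0) + (b.a.0 + b.a.0)) | ··a··> q1, ··a··> q2, ··b··> q1
  q1 = a.0 | ··a··> q3
  q2 = a.b.0 | a.b.0 | ··a··> q4, ··a··> q5
  q3 = 0 | (no moves)
  q4 = a.b.0 | b.0 | ··a··> q6, ··b··> q7
  q5 = b.0 | a.b.0 | ··a··> q6, ··b··> q8
  q6 = b.0 | b.0 | ··b··> q10, ··b··> q9
  q7 = a.b.0 | 0 | ··a··> q10
  q8 = 0 | a.b.0 | ··a··> q9
  q9 = 0 | b.0 | ··b··> q11
  q10 = b.0 | 0 | ··b··> q11
  q11 = 0 | 0 | (no moves)
Bisimilarity quotient blocks:
  B0 = {p0}
  B1 = {p1, q1}
  B2 = {p12, p4, q11, q3}
  B3 = {p10, p11, p3, q10, q9}
  B4 = {p2, q2}
  B5 = {p5, p6, q4, q5}
  B6 = {p7, q6}
  B7 = {p8, p9, q7, q8}
  B8 = {q0}
p0 ∈ B0, q0 ∈ B8 → different blocks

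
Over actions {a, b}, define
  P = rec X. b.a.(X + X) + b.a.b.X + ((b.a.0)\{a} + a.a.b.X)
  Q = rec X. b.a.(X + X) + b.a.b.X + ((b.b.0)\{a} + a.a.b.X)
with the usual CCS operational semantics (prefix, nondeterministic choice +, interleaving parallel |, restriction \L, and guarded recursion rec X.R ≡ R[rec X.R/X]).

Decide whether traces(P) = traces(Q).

NO — witness ⟨bb⟩

P's transition system — 6 states:
  s0 = rec X. b.a.(X + X) + b.a.b.X + ((b.a.0)\{a} + a.a.b.X) ⊢ =a=> s1, =b=> s1, =b=> s2, =b=> s3
  s1 = a.b.(rec X. b.a.(X + X) + b.a.b.X + ((b.a.0)\{a} + a.a.b.X)) ⊢ =a=> s4
  s2 = (a.0)\{a} ⊢ ·
  s3 = a.((rec X. b.a.(X + X) + b.a.b.X + ((b.a.0)\{a} + a.a.b.X)) + (rec X. b.a.(X + X) + b.a.b.X + ((b.a.0)\{a} + a.a.b.X))) ⊢ =a=> s5
  s4 = b.(rec X. b.a.(X + X) + b.a.b.X + ((b.a.0)\{a} + a.a.b.X)) ⊢ =b=> s0
  s5 = (rec X. b.a.(X + X) + b.a.b.X + ((b.a.0)\{a} + a.a.b.X)) + (rec X. b.a.(X + X) + b.a.b.X + ((b.a.0)\{a} + a.a.b.X)) ⊢ =a=> s1, =b=> s1, =b=> s2, =b=> s3
Q's transition system — 7 states:
  t0 = rec X. b.a.(X + X) + b.a.b.X + ((b.b.0)\{a} + a.a.b.X) ⊢ =a=> t1, =b=> t1, =b=> t2, =b=> t3
  t1 = a.b.(rec X. b.a.(X + X) + b.a.b.X + ((b.b.0)\{a} + a.a.b.X)) ⊢ =a=> t4
  t2 = (b.0)\{a} ⊢ =b=> t5
  t3 = a.((rec X. b.a.(X + X) + b.a.b.X + ((b.b.0)\{a} + a.a.b.X)) + (rec X. b.a.(X + X) + b.a.b.X + ((b.b.0)\{a} + a.a.b.X))) ⊢ =a=> t6
  t4 = b.(rec X. b.a.(X + X) + b.a.b.X + ((b.b.0)\{a} + a.a.b.X)) ⊢ =b=> t0
  t5 = 0\{a} ⊢ ·
  t6 = (rec X. b.a.(X + X) + b.a.b.X + ((b.b.0)\{a} + a.a.b.X)) + (rec X. b.a.(X + X) + b.a.b.X + ((b.b.0)\{a} + a.a.b.X)) ⊢ =a=> t1, =b=> t1, =b=> t2, =b=> t3
Run σ = ⟨bb⟩ on Q: start {t0}
  after b @ step 1: {t1, t2, t3}
  after b @ step 2: {t5}
  Q completes σ.
Run σ = ⟨bb⟩ on P: start {s0}
  after b @ step 1: {s1, s2, s3}
  after b @ step 2: ∅  — P cannot continue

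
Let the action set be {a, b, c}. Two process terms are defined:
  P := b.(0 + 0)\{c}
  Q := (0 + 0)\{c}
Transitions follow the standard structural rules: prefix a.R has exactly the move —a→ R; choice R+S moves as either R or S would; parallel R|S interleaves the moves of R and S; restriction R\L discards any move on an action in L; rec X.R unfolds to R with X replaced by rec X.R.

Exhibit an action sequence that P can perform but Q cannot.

LTS(P): 2 reachable states
  m0 = b.(0 + 0)\{c} ⊢ ··b··> m1
  m1 = (0 + 0)\{c} ⊢ stopped
LTS(Q): 1 reachable states
  n0 = (0 + 0)\{c} ⊢ stopped
Executing b from P (initial set {m0}):
  after b @ step 1: {m1}
  P completes σ.
Executing b from Q (initial set {n0}):
  after b @ step 1: no successor for Q

b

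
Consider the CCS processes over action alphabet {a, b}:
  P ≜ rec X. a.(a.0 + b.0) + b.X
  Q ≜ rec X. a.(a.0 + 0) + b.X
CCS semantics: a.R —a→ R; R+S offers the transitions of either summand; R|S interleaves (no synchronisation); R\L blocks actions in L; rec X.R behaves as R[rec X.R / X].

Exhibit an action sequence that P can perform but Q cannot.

ab

LTS(P): 3 reachable states
  s0 = rec X. a.(a.0 + b.0) + b.X ⊢ =a=> s1, =b=> s0
  s1 = a.0 + b.0 ⊢ =a=> s2, =b=> s2
  s2 = 0 ⊢ ·
LTS(Q): 3 reachable states
  t0 = rec X. a.(a.0 + 0) + b.X ⊢ =a=> t1, =b=> t0
  t1 = a.0 + 0 ⊢ =a=> t2
  t2 = 0 ⊢ ·
Trace ⟨ab⟩ through P, begin at {s0}:
  after a @ step 1: {s1}
  after b @ step 2: {s2}
  ✓ P
Trace ⟨ab⟩ through Q, begin at {t0}:
  after a @ step 1: {t1}
  after b @ step 2: ∅  — Q cannot continue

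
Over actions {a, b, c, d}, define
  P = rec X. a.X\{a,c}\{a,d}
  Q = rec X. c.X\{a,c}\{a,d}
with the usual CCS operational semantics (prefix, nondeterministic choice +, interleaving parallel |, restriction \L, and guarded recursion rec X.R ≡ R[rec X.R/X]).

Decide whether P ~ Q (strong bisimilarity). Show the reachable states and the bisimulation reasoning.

Reachable graph of P (2 states):
  s0 = rec X. a.X\{a,c}\{a,d} | --a--▸ s1
  s1 = (rec X. a.X\{a,c}\{a,d})\{a,c}\{a,d} | ∅
Reachable graph of Q (2 states):
  t0 = rec X. c.X\{a,c}\{a,d} | --c--▸ t1
  t1 = (rec X. c.X\{a,c}\{a,d})\{a,c}\{a,d} | ∅
Coarsest stable partition (strong bisimilarity classes):
  B0 = {s0}
  B1 = {s1, t1}
  B2 = {t0}
s0 ∈ B0, t0 ∈ B2 → different blocks

P ≁ Q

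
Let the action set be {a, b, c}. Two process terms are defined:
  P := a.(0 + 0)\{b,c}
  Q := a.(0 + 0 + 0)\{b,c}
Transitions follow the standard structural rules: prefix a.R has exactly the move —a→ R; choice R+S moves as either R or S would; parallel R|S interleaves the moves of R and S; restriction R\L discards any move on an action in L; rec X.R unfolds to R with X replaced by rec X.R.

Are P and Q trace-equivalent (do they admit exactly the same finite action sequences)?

P's transition system — 2 states:
  p0 = a.(0 + 0)\{b,c} :: —a→ p1
  p1 = (0 + 0)\{b,c} :: (no moves)
Q's transition system — 2 states:
  q0 = a.(0 + 0 + 0)\{b,c} :: —a→ q1
  q1 = (0 + 0 + 0)\{b,c} :: (no moves)
Coarsest stable partition (strong bisimilarity classes):
  B0 = {p0, q0}
  B1 = {p1, q1}
p0 ∈ B0, q0 ∈ B0 → same block
Bisimilar ⇒ trace-equivalent.

traces(P) = traces(Q)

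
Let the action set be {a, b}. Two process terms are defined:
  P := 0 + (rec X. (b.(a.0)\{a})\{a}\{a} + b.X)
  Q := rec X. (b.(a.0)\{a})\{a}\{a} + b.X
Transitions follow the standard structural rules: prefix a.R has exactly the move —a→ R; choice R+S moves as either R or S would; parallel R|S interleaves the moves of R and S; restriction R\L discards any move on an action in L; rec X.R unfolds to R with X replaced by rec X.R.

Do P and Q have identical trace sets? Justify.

Reachable graph of P (3 states):
  u0 = 0 + (rec X. (b.(a.0)\{a})\{a}\{a} + b.X) → --b--▸ u1, --b--▸ u2
  u1 = (a.0)\{a}\{a}\{a} → deadlocked
  u2 = rec X. (b.(a.0)\{a})\{a}\{a} + b.X → --b--▸ u1, --b--▸ u2
Reachable graph of Q (2 states):
  v0 = rec X. (b.(a.0)\{a})\{a}\{a} + b.X → --b--▸ v0, --b--▸ v1
  v1 = (a.0)\{a}\{a}\{a} → deadlocked
Partition-refinement fixed point:
  B0 = {u0, u2, v0}
  B1 = {u1, v1}
u0 ∈ B0, v0 ∈ B0 → same block
Bisimilar ⇒ trace-equivalent.

trace-equivalent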